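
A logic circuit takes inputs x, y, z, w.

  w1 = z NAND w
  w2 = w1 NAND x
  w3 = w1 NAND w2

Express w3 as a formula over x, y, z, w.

w1 = z NAND w
w2 = w1 NAND x = (z NAND w) NAND x
w3 = w1 NAND w2 = (z NAND w) NAND ((z NAND w) NAND x)

(z NAND w) NAND ((z NAND w) NAND x)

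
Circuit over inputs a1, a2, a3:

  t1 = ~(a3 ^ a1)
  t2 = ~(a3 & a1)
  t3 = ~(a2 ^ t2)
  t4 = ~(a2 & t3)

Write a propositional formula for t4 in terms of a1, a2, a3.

t2 = ~(a3 & a1)
t3 = ~(a2 ^ t2) = ~(a2 ^ (~(a3 & a1)))
t4 = ~(a2 & t3) = ~(a2 & (~(a2 ^ (~(a3 & a1)))))

~(a2 & (~(a2 ^ (~(a3 & a1)))))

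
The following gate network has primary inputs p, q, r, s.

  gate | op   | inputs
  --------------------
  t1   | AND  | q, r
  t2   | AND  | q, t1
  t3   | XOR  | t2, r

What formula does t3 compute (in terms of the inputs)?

t1 = q AND r
t2 = q AND t1 = q AND (q AND r)
t3 = t2 XOR r = (q AND (q AND r)) XOR r

(q AND (q AND r)) XOR r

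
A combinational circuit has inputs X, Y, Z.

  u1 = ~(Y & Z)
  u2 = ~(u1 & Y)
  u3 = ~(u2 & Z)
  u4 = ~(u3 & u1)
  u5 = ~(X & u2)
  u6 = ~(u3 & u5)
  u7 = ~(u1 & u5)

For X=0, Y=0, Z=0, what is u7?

0

u1 = ~(0 & 0) = 1
u2 = ~(1 & 0) = 1
u5 = ~(0 & 1) = 1
u7 = ~(1 & 1) = 0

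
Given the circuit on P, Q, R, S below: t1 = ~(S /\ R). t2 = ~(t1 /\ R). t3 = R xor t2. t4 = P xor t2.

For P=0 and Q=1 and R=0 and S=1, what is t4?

1

t1 = ~(1 /\ 0) = 1
t2 = ~(1 /\ 0) = 1
t4 = 0 xor 1 = 1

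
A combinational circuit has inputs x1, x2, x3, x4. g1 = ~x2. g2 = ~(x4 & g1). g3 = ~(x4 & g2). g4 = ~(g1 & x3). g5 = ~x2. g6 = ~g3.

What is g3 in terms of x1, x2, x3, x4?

g1 = ~x2
g2 = ~(x4 & g1) = ~(x4 & ~x2)
g3 = ~(x4 & g2) = ~(x4 & (~(x4 & ~x2)))

~(x4 & (~(x4 & ~x2)))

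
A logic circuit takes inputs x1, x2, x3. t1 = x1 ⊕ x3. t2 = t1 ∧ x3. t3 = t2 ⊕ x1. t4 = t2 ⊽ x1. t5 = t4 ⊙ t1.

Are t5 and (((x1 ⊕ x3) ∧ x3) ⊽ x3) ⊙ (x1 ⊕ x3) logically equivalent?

No

t1 = x1 ⊕ x3
t2 = t1 ∧ x3 = (x1 ⊕ x3) ∧ x3
t4 = t2 ⊽ x1 = ((x1 ⊕ x3) ∧ x3) ⊽ x1
t5 = t4 ⊙ t1 = (((x1 ⊕ x3) ∧ x3) ⊽ x1) ⊙ (x1 ⊕ x3)
At x1=1, x2=0, x3=0: circuit gives 0, formula gives 1.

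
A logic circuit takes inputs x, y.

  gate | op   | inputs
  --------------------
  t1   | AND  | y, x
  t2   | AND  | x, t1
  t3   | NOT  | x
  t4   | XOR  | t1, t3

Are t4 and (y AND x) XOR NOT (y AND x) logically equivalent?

No

t1 = y AND x
t3 = NOT x
t4 = t1 XOR t3 = (y AND x) XOR NOT x
At x=1, y=0: circuit gives 0, formula gives 1.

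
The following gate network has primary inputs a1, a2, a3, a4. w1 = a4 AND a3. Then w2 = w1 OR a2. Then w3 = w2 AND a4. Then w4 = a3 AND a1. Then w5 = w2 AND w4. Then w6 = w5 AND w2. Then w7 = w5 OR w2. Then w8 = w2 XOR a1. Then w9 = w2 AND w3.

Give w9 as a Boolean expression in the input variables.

w1 = a4 AND a3
w2 = w1 OR a2 = (a4 AND a3) OR a2
w3 = w2 AND a4 = ((a4 AND a3) OR a2) AND a4
w9 = w2 AND w3 = ((a4 AND a3) OR a2) AND (((a4 AND a3) OR a2) AND a4)

((a4 AND a3) OR a2) AND (((a4 AND a3) OR a2) AND a4)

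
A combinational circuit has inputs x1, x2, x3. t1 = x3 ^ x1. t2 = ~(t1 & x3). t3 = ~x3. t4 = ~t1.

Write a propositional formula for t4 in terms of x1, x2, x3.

~(x3 ^ x1)

t1 = x3 ^ x1
t4 = ~t1 = ~(x3 ^ x1)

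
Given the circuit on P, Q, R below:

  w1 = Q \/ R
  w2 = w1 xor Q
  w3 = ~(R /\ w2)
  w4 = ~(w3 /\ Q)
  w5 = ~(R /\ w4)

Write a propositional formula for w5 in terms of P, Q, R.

~(R /\ (~((~(R /\ ((Q \/ R) xor Q))) /\ Q)))

w1 = Q \/ R
w2 = w1 xor Q = (Q \/ R) xor Q
w3 = ~(R /\ w2) = ~(R /\ ((Q \/ R) xor Q))
w4 = ~(w3 /\ Q) = ~((~(R /\ ((Q \/ R) xor Q))) /\ Q)
w5 = ~(R /\ w4) = ~(R /\ (~((~(R /\ ((Q \/ R) xor Q))) /\ Q)))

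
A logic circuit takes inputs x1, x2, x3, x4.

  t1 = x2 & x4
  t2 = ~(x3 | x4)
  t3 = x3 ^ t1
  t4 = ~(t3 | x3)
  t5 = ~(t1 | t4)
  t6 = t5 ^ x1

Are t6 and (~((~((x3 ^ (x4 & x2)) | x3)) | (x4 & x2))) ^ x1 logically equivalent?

t1 = x2 & x4
t3 = x3 ^ t1 = x3 ^ (x2 & x4)
t4 = ~(t3 | x3) = ~((x3 ^ (x2 & x4)) | x3)
t5 = ~(t1 | t4) = ~((x2 & x4) | (~((x3 ^ (x2 & x4)) | x3)))
t6 = t5 ^ x1 = (~((x2 & x4) | (~((x3 ^ (x2 & x4)) | x3)))) ^ x1
At x1=0, x2=0, x3=0, x4=0: circuit gives 0, formula gives 0.
At x1=0, x2=0, x3=1, x4=0: circuit gives 1, formula gives 1.
Agrees on all 16 inputs.

Yes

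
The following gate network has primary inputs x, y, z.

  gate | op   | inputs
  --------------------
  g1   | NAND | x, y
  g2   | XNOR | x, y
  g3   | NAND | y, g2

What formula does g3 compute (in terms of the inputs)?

y NAND (x XNOR y)

g2 = x XNOR y
g3 = y NAND g2 = y NAND (x XNOR y)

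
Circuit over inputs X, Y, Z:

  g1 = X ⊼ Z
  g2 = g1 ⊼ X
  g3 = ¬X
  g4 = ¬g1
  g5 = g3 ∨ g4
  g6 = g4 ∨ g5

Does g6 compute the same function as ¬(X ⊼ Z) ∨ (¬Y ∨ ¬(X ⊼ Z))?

No

g1 = X ⊼ Z
g3 = ¬X
g4 = ¬g1 = ¬(X ⊼ Z)
g5 = g3 ∨ g4 = ¬X ∨ ¬(X ⊼ Z)
g6 = g4 ∨ g5 = ¬(X ⊼ Z) ∨ (¬X ∨ ¬(X ⊼ Z))
At X=0, Y=1, Z=0: circuit gives 1, formula gives 0.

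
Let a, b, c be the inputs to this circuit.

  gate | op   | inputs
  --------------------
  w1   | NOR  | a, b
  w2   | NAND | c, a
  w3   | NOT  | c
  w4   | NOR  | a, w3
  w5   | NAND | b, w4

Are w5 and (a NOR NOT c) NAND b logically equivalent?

w3 = NOT c
w4 = a NOR w3 = a NOR NOT c
w5 = b NAND w4 = b NAND (a NOR NOT c)
At a=0, b=1, c=1: circuit gives 0, formula gives 0.
At a=0, b=0, c=0: circuit gives 1, formula gives 1.
Agrees on all 8 inputs.

Yes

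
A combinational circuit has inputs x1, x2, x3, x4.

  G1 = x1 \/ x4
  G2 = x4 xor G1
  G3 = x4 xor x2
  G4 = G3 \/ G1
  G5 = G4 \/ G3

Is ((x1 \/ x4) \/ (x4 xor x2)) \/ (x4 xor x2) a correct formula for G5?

G1 = x1 \/ x4
G3 = x4 xor x2
G4 = G3 \/ G1 = (x4 xor x2) \/ (x1 \/ x4)
G5 = G4 \/ G3 = ((x4 xor x2) \/ (x1 \/ x4)) \/ (x4 xor x2)
At x1=0, x2=0, x3=0, x4=0: circuit gives 0, formula gives 0.
At x1=0, x2=0, x3=0, x4=1: circuit gives 1, formula gives 1.
Agrees on all 16 inputs.

Yes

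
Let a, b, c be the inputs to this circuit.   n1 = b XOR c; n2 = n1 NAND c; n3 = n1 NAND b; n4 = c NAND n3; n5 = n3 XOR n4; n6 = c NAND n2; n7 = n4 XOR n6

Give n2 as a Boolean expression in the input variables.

n1 = b XOR c
n2 = n1 NAND c = (b XOR c) NAND c

(b XOR c) NAND c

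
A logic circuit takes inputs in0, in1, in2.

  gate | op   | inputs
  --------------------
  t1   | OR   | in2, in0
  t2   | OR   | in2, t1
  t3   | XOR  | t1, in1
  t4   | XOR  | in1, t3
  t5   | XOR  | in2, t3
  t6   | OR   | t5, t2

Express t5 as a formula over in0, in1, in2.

t1 = in2 OR in0
t3 = t1 XOR in1 = (in2 OR in0) XOR in1
t5 = in2 XOR t3 = in2 XOR ((in2 OR in0) XOR in1)

in2 XOR ((in2 OR in0) XOR in1)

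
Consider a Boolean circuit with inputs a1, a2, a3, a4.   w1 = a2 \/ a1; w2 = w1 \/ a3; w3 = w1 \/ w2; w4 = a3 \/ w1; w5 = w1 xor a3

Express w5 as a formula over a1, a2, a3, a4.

(a2 \/ a1) xor a3

w1 = a2 \/ a1
w5 = w1 xor a3 = (a2 \/ a1) xor a3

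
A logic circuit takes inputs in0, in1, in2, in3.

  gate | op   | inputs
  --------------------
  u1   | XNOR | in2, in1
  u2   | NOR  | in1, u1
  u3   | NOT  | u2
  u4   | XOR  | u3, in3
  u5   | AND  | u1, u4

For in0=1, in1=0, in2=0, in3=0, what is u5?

1

u1 = 0 XNOR 0 = 1
u2 = 0 NOR 1 = 0
u3 = NOT 0 = 1
u4 = 1 XOR 0 = 1
u5 = 1 AND 1 = 1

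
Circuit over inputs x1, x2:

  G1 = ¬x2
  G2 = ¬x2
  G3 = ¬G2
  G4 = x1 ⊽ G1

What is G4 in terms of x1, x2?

G1 = ¬x2
G4 = x1 ⊽ G1 = x1 ⊽ ¬x2

x1 ⊽ ¬x2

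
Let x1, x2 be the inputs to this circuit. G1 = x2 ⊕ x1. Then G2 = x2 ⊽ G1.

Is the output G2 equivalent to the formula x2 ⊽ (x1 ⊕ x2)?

Yes

G1 = x2 ⊕ x1
G2 = x2 ⊽ G1 = x2 ⊽ (x2 ⊕ x1)
At x1=0, x2=1: circuit gives 0, formula gives 0.
At x1=0, x2=0: circuit gives 1, formula gives 1.
Agrees on all 4 inputs.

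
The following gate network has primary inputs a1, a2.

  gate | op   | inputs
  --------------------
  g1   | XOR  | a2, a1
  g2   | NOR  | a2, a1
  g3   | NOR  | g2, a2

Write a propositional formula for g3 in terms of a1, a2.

g2 = a2 NOR a1
g3 = g2 NOR a2 = (a2 NOR a1) NOR a2

(a2 NOR a1) NOR a2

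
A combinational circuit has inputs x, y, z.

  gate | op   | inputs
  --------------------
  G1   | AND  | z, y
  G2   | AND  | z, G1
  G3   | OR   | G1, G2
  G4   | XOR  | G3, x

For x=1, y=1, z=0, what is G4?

G1 = 0 AND 1 = 0
G2 = 0 AND 0 = 0
G3 = 0 OR 0 = 0
G4 = 0 XOR 1 = 1

1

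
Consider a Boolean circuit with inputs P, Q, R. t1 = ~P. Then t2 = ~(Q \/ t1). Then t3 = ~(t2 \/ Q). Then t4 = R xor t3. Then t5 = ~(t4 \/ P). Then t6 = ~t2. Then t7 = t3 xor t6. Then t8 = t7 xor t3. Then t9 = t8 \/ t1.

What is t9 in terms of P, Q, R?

t1 = ~P
t2 = ~(Q \/ t1) = ~(Q \/ ~P)
t3 = ~(t2 \/ Q) = ~((~(Q \/ ~P)) \/ Q)
t6 = ~t2 = ~(~(Q \/ ~P))
t7 = t3 xor t6 = (~((~(Q \/ ~P)) \/ Q)) xor ~(~(Q \/ ~P))
t8 = t7 xor t3 = ((~((~(Q \/ ~P)) \/ Q)) xor ~(~(Q \/ ~P))) xor (~((~(Q \/ ~P)) \/ Q))
t9 = t8 \/ t1 = (((~((~(Q \/ ~P)) \/ Q)) xor ~(~(Q \/ ~P))) xor (~((~(Q \/ ~P)) \/ Q))) \/ ~P

(((~((~(Q \/ ~P)) \/ Q)) xor ~(~(Q \/ ~P))) xor (~((~(Q \/ ~P)) \/ Q))) \/ ~P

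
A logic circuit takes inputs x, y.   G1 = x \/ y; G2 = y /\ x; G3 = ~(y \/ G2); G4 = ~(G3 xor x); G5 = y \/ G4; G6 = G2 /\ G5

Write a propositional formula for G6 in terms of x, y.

(y /\ x) /\ (y \/ (~((~(y \/ (y /\ x))) xor x)))

G2 = y /\ x
G3 = ~(y \/ G2) = ~(y \/ (y /\ x))
G4 = ~(G3 xor x) = ~((~(y \/ (y /\ x))) xor x)
G5 = y \/ G4 = y \/ (~((~(y \/ (y /\ x))) xor x))
G6 = G2 /\ G5 = (y /\ x) /\ (y \/ (~((~(y \/ (y /\ x))) xor x)))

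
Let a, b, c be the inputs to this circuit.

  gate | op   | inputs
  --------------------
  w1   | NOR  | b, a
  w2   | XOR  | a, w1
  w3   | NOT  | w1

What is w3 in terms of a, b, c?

w1 = b NOR a
w3 = NOT w1 = NOT (b NOR a)

NOT (b NOR a)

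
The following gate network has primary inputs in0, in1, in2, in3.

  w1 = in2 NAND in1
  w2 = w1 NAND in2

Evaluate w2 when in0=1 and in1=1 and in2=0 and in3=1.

1

w1 = 0 NAND 1 = 1
w2 = 1 NAND 0 = 1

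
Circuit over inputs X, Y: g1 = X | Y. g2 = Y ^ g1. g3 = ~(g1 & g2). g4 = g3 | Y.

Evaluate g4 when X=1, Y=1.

1

g1 = 1 | 1 = 1
g2 = 1 ^ 1 = 0
g3 = ~(1 & 0) = 1
g4 = 1 | 1 = 1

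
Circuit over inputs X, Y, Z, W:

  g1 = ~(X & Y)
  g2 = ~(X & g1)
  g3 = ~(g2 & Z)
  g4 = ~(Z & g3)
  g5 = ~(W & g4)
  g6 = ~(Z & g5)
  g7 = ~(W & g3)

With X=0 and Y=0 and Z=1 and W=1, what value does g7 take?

1

g1 = ~(0 & 0) = 1
g2 = ~(0 & 1) = 1
g3 = ~(1 & 1) = 0
g7 = ~(1 & 0) = 1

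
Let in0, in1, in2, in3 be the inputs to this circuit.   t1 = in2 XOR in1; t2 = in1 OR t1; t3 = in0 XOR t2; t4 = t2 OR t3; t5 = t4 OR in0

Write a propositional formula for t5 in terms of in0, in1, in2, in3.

t1 = in2 XOR in1
t2 = in1 OR t1 = in1 OR (in2 XOR in1)
t3 = in0 XOR t2 = in0 XOR (in1 OR (in2 XOR in1))
t4 = t2 OR t3 = (in1 OR (in2 XOR in1)) OR (in0 XOR (in1 OR (in2 XOR in1)))
t5 = t4 OR in0 = ((in1 OR (in2 XOR in1)) OR (in0 XOR (in1 OR (in2 XOR in1)))) OR in0

((in1 OR (in2 XOR in1)) OR (in0 XOR (in1 OR (in2 XOR in1)))) OR in0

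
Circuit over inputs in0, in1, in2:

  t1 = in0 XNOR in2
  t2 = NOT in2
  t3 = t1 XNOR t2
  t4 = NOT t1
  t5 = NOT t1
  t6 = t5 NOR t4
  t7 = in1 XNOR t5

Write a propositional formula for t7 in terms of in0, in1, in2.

in1 XNOR NOT (in0 XNOR in2)

t1 = in0 XNOR in2
t5 = NOT t1 = NOT (in0 XNOR in2)
t7 = in1 XNOR t5 = in1 XNOR NOT (in0 XNOR in2)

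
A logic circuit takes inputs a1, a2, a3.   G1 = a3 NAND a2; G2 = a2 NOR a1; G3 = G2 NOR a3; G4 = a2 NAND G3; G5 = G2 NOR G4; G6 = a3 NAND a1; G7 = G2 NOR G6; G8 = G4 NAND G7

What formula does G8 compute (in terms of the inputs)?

(a2 NAND ((a2 NOR a1) NOR a3)) NAND ((a2 NOR a1) NOR (a3 NAND a1))

G2 = a2 NOR a1
G3 = G2 NOR a3 = (a2 NOR a1) NOR a3
G4 = a2 NAND G3 = a2 NAND ((a2 NOR a1) NOR a3)
G6 = a3 NAND a1
G7 = G2 NOR G6 = (a2 NOR a1) NOR (a3 NAND a1)
G8 = G4 NAND G7 = (a2 NAND ((a2 NOR a1) NOR a3)) NAND ((a2 NOR a1) NOR (a3 NAND a1))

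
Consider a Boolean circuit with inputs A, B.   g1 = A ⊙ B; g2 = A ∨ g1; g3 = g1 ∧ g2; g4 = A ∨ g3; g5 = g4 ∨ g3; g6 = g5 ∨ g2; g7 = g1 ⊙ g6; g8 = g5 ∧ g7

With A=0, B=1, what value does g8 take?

g1 = 0 ⊙ 1 = 0
g2 = 0 ∨ 0 = 0
g3 = 0 ∧ 0 = 0
g4 = 0 ∨ 0 = 0
g5 = 0 ∨ 0 = 0
g6 = 0 ∨ 0 = 0
g7 = 0 ⊙ 0 = 1
g8 = 0 ∧ 1 = 0

0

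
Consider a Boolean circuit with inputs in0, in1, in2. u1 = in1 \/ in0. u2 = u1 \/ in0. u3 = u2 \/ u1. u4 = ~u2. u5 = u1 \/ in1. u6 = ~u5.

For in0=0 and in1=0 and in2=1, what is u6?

u1 = 0 \/ 0 = 0
u5 = 0 \/ 0 = 0
u6 = ~0 = 1

1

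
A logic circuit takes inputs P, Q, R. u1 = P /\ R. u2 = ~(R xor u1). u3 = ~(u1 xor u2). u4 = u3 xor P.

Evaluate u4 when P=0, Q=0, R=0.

0

u1 = 0 /\ 0 = 0
u2 = ~(0 xor 0) = 1
u3 = ~(0 xor 1) = 0
u4 = 0 xor 0 = 0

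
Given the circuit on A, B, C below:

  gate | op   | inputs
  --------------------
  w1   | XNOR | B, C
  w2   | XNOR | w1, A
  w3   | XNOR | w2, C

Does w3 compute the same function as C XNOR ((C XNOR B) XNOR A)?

Yes

w1 = B XNOR C
w2 = w1 XNOR A = (B XNOR C) XNOR A
w3 = w2 XNOR C = ((B XNOR C) XNOR A) XNOR C
At A=0, B=1, C=0: circuit gives 0, formula gives 0.
At A=0, B=0, C=0: circuit gives 1, formula gives 1.
Agrees on all 8 inputs.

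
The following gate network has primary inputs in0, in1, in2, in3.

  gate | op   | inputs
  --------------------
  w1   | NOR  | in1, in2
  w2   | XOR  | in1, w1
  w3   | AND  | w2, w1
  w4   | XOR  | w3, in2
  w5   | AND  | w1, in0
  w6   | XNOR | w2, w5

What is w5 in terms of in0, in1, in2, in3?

w1 = in1 NOR in2
w5 = w1 AND in0 = (in1 NOR in2) AND in0

(in1 NOR in2) AND in0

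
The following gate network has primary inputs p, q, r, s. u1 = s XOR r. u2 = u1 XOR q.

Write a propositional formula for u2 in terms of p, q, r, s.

(s XOR r) XOR q

u1 = s XOR r
u2 = u1 XOR q = (s XOR r) XOR q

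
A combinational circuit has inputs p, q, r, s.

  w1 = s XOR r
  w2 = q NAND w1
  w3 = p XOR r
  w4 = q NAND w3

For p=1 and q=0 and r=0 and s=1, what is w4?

w3 = 1 XOR 0 = 1
w4 = 0 NAND 1 = 1

1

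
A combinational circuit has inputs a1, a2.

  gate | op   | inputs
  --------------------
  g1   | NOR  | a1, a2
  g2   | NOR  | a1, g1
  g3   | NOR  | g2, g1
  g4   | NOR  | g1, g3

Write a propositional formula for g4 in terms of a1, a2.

(a1 NOR a2) NOR ((a1 NOR (a1 NOR a2)) NOR (a1 NOR a2))

g1 = a1 NOR a2
g2 = a1 NOR g1 = a1 NOR (a1 NOR a2)
g3 = g2 NOR g1 = (a1 NOR (a1 NOR a2)) NOR (a1 NOR a2)
g4 = g1 NOR g3 = (a1 NOR a2) NOR ((a1 NOR (a1 NOR a2)) NOR (a1 NOR a2))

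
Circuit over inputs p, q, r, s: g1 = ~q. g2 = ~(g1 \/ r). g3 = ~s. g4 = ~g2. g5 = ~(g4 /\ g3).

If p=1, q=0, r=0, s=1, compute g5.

g1 = ~0 = 1
g2 = ~(1 \/ 0) = 0
g3 = ~1 = 0
g4 = ~0 = 1
g5 = ~(1 /\ 0) = 1

1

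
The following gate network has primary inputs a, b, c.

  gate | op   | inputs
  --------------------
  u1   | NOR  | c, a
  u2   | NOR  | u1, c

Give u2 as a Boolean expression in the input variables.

(c NOR a) NOR c

u1 = c NOR a
u2 = u1 NOR c = (c NOR a) NOR c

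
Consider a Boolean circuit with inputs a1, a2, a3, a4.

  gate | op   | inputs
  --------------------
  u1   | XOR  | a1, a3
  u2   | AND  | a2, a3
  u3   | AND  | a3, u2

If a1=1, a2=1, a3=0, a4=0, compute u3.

0

u2 = 1 AND 0 = 0
u3 = 0 AND 0 = 0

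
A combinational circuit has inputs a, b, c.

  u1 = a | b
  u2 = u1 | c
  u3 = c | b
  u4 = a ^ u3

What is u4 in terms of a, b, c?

a ^ (c | b)

u3 = c | b
u4 = a ^ u3 = a ^ (c | b)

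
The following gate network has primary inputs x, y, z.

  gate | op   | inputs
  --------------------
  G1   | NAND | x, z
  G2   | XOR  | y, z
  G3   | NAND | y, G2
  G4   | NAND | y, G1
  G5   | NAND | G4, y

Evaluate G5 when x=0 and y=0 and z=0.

G1 = 0 NAND 0 = 1
G4 = 0 NAND 1 = 1
G5 = 1 NAND 0 = 1

1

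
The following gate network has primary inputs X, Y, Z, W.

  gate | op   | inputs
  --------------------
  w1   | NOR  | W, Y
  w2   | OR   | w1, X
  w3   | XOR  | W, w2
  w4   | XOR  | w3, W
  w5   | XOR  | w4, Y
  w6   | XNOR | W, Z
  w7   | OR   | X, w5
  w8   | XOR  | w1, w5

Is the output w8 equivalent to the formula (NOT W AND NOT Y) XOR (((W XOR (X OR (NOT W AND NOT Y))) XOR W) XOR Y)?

Yes

w1 = W NOR Y
w2 = w1 OR X = (W NOR Y) OR X
w3 = W XOR w2 = W XOR ((W NOR Y) OR X)
w4 = w3 XOR W = (W XOR ((W NOR Y) OR X)) XOR W
w5 = w4 XOR Y = ((W XOR ((W NOR Y) OR X)) XOR W) XOR Y
w8 = w1 XOR w5 = (W NOR Y) XOR (((W XOR ((W NOR Y) OR X)) XOR W) XOR Y)
At X=0, Y=0, Z=0, W=0: circuit gives 0, formula gives 0.
At X=0, Y=1, Z=0, W=0: circuit gives 1, formula gives 1.
Agrees on all 16 inputs.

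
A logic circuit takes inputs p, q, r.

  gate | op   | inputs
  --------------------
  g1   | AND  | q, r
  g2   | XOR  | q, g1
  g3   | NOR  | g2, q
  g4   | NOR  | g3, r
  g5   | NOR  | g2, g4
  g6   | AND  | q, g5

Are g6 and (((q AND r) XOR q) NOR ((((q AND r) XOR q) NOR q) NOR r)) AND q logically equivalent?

Yes

g1 = q AND r
g2 = q XOR g1 = q XOR (q AND r)
g3 = g2 NOR q = (q XOR (q AND r)) NOR q
g4 = g3 NOR r = ((q XOR (q AND r)) NOR q) NOR r
g5 = g2 NOR g4 = (q XOR (q AND r)) NOR (((q XOR (q AND r)) NOR q) NOR r)
g6 = q AND g5 = q AND ((q XOR (q AND r)) NOR (((q XOR (q AND r)) NOR q) NOR r))
At p=0, q=0, r=0: circuit gives 0, formula gives 0.
At p=0, q=1, r=1: circuit gives 1, formula gives 1.
Agrees on all 8 inputs.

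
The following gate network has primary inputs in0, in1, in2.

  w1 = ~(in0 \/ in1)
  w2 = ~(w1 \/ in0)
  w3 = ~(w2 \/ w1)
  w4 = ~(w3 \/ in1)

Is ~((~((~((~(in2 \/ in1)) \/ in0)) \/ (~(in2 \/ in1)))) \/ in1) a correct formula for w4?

No

w1 = ~(in0 \/ in1)
w2 = ~(w1 \/ in0) = ~((~(in0 \/ in1)) \/ in0)
w3 = ~(w2 \/ w1) = ~((~((~(in0 \/ in1)) \/ in0)) \/ (~(in0 \/ in1)))
w4 = ~(w3 \/ in1) = ~((~((~((~(in0 \/ in1)) \/ in0)) \/ (~(in0 \/ in1)))) \/ in1)
At in0=1, in1=0, in2=0: circuit gives 0, formula gives 1.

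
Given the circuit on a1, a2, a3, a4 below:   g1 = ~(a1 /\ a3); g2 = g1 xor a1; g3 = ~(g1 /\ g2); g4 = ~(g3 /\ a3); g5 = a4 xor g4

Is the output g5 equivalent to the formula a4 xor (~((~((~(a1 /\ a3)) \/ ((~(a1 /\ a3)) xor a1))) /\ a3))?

g1 = ~(a1 /\ a3)
g2 = g1 xor a1 = (~(a1 /\ a3)) xor a1
g3 = ~(g1 /\ g2) = ~((~(a1 /\ a3)) /\ ((~(a1 /\ a3)) xor a1))
g4 = ~(g3 /\ a3) = ~((~((~(a1 /\ a3)) /\ ((~(a1 /\ a3)) xor a1))) /\ a3)
g5 = a4 xor g4 = a4 xor (~((~((~(a1 /\ a3)) /\ ((~(a1 /\ a3)) xor a1))) /\ a3))
At a1=1, a2=0, a3=1, a4=0: circuit gives 0, formula gives 1.

No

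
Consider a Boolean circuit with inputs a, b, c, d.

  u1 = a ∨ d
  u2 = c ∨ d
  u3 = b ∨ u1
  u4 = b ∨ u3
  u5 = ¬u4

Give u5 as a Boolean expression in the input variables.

u1 = a ∨ d
u3 = b ∨ u1 = b ∨ (a ∨ d)
u4 = b ∨ u3 = b ∨ (b ∨ (a ∨ d))
u5 = ¬u4 = ¬(b ∨ (b ∨ (a ∨ d)))

¬(b ∨ (b ∨ (a ∨ d)))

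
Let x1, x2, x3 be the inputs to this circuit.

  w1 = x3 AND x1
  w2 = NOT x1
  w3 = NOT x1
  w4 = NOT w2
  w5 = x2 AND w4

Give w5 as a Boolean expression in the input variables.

x2 AND NOT NOT x1

w2 = NOT x1
w4 = NOT w2 = NOT NOT x1
w5 = x2 AND w4 = x2 AND NOT NOT x1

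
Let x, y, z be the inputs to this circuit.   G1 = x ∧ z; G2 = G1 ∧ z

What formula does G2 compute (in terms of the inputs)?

G1 = x ∧ z
G2 = G1 ∧ z = (x ∧ z) ∧ z

(x ∧ z) ∧ z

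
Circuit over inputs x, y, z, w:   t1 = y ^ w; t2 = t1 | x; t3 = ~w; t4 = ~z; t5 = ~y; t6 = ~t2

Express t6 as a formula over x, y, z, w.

~((y ^ w) | x)

t1 = y ^ w
t2 = t1 | x = (y ^ w) | x
t6 = ~t2 = ~((y ^ w) | x)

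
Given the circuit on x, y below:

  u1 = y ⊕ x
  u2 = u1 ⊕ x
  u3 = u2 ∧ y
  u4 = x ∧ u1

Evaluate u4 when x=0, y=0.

0

u1 = 0 ⊕ 0 = 0
u4 = 0 ∧ 0 = 0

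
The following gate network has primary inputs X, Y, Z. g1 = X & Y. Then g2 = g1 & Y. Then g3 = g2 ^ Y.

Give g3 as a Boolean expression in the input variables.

g1 = X & Y
g2 = g1 & Y = (X & Y) & Y
g3 = g2 ^ Y = ((X & Y) & Y) ^ Y

((X & Y) & Y) ^ Y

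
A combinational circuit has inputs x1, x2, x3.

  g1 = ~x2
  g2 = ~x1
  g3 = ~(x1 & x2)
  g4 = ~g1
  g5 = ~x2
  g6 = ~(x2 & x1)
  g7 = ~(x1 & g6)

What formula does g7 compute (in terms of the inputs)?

g6 = ~(x2 & x1)
g7 = ~(x1 & g6) = ~(x1 & (~(x2 & x1)))

~(x1 & (~(x2 & x1)))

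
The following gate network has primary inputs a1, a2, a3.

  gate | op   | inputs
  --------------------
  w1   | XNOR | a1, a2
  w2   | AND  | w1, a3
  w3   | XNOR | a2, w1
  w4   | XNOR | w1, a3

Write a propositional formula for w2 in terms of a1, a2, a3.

(a1 XNOR a2) AND a3

w1 = a1 XNOR a2
w2 = w1 AND a3 = (a1 XNOR a2) AND a3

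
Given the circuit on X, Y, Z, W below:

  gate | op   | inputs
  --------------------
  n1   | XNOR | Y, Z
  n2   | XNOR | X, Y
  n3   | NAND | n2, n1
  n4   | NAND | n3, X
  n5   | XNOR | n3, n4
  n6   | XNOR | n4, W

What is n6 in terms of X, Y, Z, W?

n1 = Y XNOR Z
n2 = X XNOR Y
n3 = n2 NAND n1 = (X XNOR Y) NAND (Y XNOR Z)
n4 = n3 NAND X = ((X XNOR Y) NAND (Y XNOR Z)) NAND X
n6 = n4 XNOR W = (((X XNOR Y) NAND (Y XNOR Z)) NAND X) XNOR W

(((X XNOR Y) NAND (Y XNOR Z)) NAND X) XNOR W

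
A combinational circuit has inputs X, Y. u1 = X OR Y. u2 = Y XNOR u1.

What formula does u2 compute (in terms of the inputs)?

u1 = X OR Y
u2 = Y XNOR u1 = Y XNOR (X OR Y)

Y XNOR (X OR Y)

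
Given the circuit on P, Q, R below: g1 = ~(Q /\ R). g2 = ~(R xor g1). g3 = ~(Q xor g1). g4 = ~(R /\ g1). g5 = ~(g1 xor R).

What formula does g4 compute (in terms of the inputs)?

~(R /\ (~(Q /\ R)))

g1 = ~(Q /\ R)
g4 = ~(R /\ g1) = ~(R /\ (~(Q /\ R)))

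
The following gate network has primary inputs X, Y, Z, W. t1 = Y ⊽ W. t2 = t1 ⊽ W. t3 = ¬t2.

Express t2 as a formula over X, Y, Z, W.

(Y ⊽ W) ⊽ W

t1 = Y ⊽ W
t2 = t1 ⊽ W = (Y ⊽ W) ⊽ W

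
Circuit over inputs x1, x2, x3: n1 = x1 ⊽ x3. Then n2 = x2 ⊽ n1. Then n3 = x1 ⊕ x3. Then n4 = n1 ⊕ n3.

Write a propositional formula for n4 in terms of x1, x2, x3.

(x1 ⊽ x3) ⊕ (x1 ⊕ x3)

n1 = x1 ⊽ x3
n3 = x1 ⊕ x3
n4 = n1 ⊕ n3 = (x1 ⊽ x3) ⊕ (x1 ⊕ x3)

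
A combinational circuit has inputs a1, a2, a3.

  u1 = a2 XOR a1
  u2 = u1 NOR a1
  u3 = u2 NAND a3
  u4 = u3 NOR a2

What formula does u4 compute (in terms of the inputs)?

u1 = a2 XOR a1
u2 = u1 NOR a1 = (a2 XOR a1) NOR a1
u3 = u2 NAND a3 = ((a2 XOR a1) NOR a1) NAND a3
u4 = u3 NOR a2 = (((a2 XOR a1) NOR a1) NAND a3) NOR a2

(((a2 XOR a1) NOR a1) NAND a3) NOR a2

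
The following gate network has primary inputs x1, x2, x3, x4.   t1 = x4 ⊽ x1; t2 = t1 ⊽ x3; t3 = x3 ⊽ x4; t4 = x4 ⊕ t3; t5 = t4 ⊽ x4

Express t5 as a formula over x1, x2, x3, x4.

(x4 ⊕ (x3 ⊽ x4)) ⊽ x4

t3 = x3 ⊽ x4
t4 = x4 ⊕ t3 = x4 ⊕ (x3 ⊽ x4)
t5 = t4 ⊽ x4 = (x4 ⊕ (x3 ⊽ x4)) ⊽ x4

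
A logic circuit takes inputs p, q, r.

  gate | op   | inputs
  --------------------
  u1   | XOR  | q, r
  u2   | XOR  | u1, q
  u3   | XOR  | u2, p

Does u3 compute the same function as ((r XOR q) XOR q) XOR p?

u1 = q XOR r
u2 = u1 XOR q = (q XOR r) XOR q
u3 = u2 XOR p = ((q XOR r) XOR q) XOR p
At p=0, q=0, r=0: circuit gives 0, formula gives 0.
At p=0, q=0, r=1: circuit gives 1, formula gives 1.
Agrees on all 8 inputs.

Yes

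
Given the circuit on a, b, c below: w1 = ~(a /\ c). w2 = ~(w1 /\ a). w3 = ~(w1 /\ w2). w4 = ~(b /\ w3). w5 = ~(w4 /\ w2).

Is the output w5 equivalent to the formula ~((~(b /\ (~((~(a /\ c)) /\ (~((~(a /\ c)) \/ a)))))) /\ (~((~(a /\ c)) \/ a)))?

w1 = ~(a /\ c)
w2 = ~(w1 /\ a) = ~((~(a /\ c)) /\ a)
w3 = ~(w1 /\ w2) = ~((~(a /\ c)) /\ (~((~(a /\ c)) /\ a)))
w4 = ~(b /\ w3) = ~(b /\ (~((~(a /\ c)) /\ (~((~(a /\ c)) /\ a)))))
w5 = ~(w4 /\ w2) = ~((~(b /\ (~((~(a /\ c)) /\ (~((~(a /\ c)) /\ a)))))) /\ (~((~(a /\ c)) /\ a)))
At a=0, b=0, c=0: circuit gives 0, formula gives 1.

No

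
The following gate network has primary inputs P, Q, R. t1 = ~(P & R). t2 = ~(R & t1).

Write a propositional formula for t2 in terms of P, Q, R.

t1 = ~(P & R)
t2 = ~(R & t1) = ~(R & (~(P & R)))

~(R & (~(P & R)))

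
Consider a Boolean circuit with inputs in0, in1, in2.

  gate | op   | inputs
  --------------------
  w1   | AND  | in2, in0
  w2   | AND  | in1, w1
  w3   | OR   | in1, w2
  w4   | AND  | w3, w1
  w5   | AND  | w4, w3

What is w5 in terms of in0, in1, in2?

((in1 OR (in1 AND (in2 AND in0))) AND (in2 AND in0)) AND (in1 OR (in1 AND (in2 AND in0)))

w1 = in2 AND in0
w2 = in1 AND w1 = in1 AND (in2 AND in0)
w3 = in1 OR w2 = in1 OR (in1 AND (in2 AND in0))
w4 = w3 AND w1 = (in1 OR (in1 AND (in2 AND in0))) AND (in2 AND in0)
w5 = w4 AND w3 = ((in1 OR (in1 AND (in2 AND in0))) AND (in2 AND in0)) AND (in1 OR (in1 AND (in2 AND in0)))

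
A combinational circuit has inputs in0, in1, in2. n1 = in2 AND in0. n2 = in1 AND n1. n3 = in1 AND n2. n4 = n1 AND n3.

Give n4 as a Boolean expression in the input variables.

(in2 AND in0) AND (in1 AND (in1 AND (in2 AND in0)))

n1 = in2 AND in0
n2 = in1 AND n1 = in1 AND (in2 AND in0)
n3 = in1 AND n2 = in1 AND (in1 AND (in2 AND in0))
n4 = n1 AND n3 = (in2 AND in0) AND (in1 AND (in1 AND (in2 AND in0)))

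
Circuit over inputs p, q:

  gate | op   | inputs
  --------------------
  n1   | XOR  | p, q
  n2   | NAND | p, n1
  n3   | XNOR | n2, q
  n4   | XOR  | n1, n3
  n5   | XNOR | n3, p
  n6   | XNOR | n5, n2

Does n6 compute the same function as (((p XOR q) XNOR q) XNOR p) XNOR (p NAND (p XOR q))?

No

n1 = p XOR q
n2 = p NAND n1 = p NAND (p XOR q)
n3 = n2 XNOR q = (p NAND (p XOR q)) XNOR q
n5 = n3 XNOR p = ((p NAND (p XOR q)) XNOR q) XNOR p
n6 = n5 XNOR n2 = (((p NAND (p XOR q)) XNOR q) XNOR p) XNOR (p NAND (p XOR q))
At p=0, q=0: circuit gives 1, formula gives 0.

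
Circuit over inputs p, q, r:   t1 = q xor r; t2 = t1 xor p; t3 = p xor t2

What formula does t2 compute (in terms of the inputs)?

(q xor r) xor p

t1 = q xor r
t2 = t1 xor p = (q xor r) xor p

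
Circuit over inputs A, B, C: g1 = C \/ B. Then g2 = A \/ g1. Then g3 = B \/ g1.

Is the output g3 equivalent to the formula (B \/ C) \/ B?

Yes

g1 = C \/ B
g3 = B \/ g1 = B \/ (C \/ B)
At A=0, B=0, C=0: circuit gives 0, formula gives 0.
At A=0, B=0, C=1: circuit gives 1, formula gives 1.
Agrees on all 8 inputs.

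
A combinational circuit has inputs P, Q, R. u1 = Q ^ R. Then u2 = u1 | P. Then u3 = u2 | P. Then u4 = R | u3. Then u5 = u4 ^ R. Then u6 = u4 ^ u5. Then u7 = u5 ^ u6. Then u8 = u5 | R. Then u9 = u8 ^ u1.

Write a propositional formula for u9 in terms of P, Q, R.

(((R | (((Q ^ R) | P) | P)) ^ R) | R) ^ (Q ^ R)

u1 = Q ^ R
u2 = u1 | P = (Q ^ R) | P
u3 = u2 | P = ((Q ^ R) | P) | P
u4 = R | u3 = R | (((Q ^ R) | P) | P)
u5 = u4 ^ R = (R | (((Q ^ R) | P) | P)) ^ R
u8 = u5 | R = ((R | (((Q ^ R) | P) | P)) ^ R) | R
u9 = u8 ^ u1 = (((R | (((Q ^ R) | P) | P)) ^ R) | R) ^ (Q ^ R)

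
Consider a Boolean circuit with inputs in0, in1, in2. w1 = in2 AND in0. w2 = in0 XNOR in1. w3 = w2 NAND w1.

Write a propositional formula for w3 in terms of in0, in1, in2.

w1 = in2 AND in0
w2 = in0 XNOR in1
w3 = w2 NAND w1 = (in0 XNOR in1) NAND (in2 AND in0)

(in0 XNOR in1) NAND (in2 AND in0)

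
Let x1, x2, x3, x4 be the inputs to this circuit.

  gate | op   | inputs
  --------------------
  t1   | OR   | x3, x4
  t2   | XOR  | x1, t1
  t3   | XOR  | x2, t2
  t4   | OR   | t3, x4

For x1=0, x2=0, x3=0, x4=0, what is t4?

t1 = 0 OR 0 = 0
t2 = 0 XOR 0 = 0
t3 = 0 XOR 0 = 0
t4 = 0 OR 0 = 0

0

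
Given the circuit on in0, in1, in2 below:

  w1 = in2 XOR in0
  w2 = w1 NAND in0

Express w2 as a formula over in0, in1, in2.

(in2 XOR in0) NAND in0

w1 = in2 XOR in0
w2 = w1 NAND in0 = (in2 XOR in0) NAND in0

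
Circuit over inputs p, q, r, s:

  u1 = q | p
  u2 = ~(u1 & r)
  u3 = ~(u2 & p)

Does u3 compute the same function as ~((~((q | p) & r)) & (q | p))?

No

u1 = q | p
u2 = ~(u1 & r) = ~((q | p) & r)
u3 = ~(u2 & p) = ~((~((q | p) & r)) & p)
At p=0, q=1, r=0, s=0: circuit gives 1, formula gives 0.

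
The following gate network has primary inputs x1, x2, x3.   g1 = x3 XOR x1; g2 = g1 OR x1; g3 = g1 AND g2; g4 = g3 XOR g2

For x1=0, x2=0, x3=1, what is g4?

0

g1 = 1 XOR 0 = 1
g2 = 1 OR 0 = 1
g3 = 1 AND 1 = 1
g4 = 1 XOR 1 = 0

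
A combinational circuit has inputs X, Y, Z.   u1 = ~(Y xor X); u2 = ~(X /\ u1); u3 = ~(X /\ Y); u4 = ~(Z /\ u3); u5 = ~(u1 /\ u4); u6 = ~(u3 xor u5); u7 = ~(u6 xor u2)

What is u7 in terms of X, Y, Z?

u1 = ~(Y xor X)
u2 = ~(X /\ u1) = ~(X /\ (~(Y xor X)))
u3 = ~(X /\ Y)
u4 = ~(Z /\ u3) = ~(Z /\ (~(X /\ Y)))
u5 = ~(u1 /\ u4) = ~((~(Y xor X)) /\ (~(Z /\ (~(X /\ Y)))))
u6 = ~(u3 xor u5) = ~((~(X /\ Y)) xor (~((~(Y xor X)) /\ (~(Z /\ (~(X /\ Y)))))))
u7 = ~(u6 xor u2) = ~((~((~(X /\ Y)) xor (~((~(Y xor X)) /\ (~(Z /\ (~(X /\ Y)))))))) xor (~(X /\ (~(Y xor X)))))

~((~((~(X /\ Y)) xor (~((~(Y xor X)) /\ (~(Z /\ (~(X /\ Y)))))))) xor (~(X /\ (~(Y xor X)))))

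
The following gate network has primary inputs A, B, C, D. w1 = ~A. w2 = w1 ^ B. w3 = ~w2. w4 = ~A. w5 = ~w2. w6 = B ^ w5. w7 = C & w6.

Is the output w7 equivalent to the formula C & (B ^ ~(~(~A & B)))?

No

w1 = ~A
w2 = w1 ^ B = ~A ^ B
w5 = ~w2 = ~(~A ^ B)
w6 = B ^ w5 = B ^ ~(~A ^ B)
w7 = C & w6 = C & (B ^ ~(~A ^ B))
At A=1, B=0, C=1, D=0: circuit gives 1, formula gives 0.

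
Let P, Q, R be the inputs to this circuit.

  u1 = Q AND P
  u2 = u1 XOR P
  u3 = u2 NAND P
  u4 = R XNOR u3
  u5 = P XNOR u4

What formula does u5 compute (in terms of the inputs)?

u1 = Q AND P
u2 = u1 XOR P = (Q AND P) XOR P
u3 = u2 NAND P = ((Q AND P) XOR P) NAND P
u4 = R XNOR u3 = R XNOR (((Q AND P) XOR P) NAND P)
u5 = P XNOR u4 = P XNOR (R XNOR (((Q AND P) XOR P) NAND P))

P XNOR (R XNOR (((Q AND P) XOR P) NAND P))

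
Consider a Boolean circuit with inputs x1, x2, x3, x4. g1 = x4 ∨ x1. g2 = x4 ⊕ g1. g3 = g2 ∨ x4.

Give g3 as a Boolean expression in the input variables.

(x4 ⊕ (x4 ∨ x1)) ∨ x4

g1 = x4 ∨ x1
g2 = x4 ⊕ g1 = x4 ⊕ (x4 ∨ x1)
g3 = g2 ∨ x4 = (x4 ⊕ (x4 ∨ x1)) ∨ x4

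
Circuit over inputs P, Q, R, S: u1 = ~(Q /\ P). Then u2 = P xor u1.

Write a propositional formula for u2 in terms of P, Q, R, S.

u1 = ~(Q /\ P)
u2 = P xor u1 = P xor (~(Q /\ P))

P xor (~(Q /\ P))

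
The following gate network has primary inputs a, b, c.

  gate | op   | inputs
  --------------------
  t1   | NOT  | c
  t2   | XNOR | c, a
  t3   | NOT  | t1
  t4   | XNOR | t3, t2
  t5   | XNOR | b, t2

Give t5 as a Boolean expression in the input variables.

b XNOR (c XNOR a)

t2 = c XNOR a
t5 = b XNOR t2 = b XNOR (c XNOR a)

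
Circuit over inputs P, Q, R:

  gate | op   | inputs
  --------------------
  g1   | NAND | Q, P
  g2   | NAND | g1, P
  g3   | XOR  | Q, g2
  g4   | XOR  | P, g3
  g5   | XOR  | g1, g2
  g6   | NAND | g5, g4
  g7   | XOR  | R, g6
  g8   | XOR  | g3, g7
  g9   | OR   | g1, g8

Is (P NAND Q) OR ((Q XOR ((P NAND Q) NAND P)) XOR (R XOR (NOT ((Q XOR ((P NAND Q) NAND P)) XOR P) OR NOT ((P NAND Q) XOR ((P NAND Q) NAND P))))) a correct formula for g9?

Yes

g1 = Q NAND P
g2 = g1 NAND P = (Q NAND P) NAND P
g3 = Q XOR g2 = Q XOR ((Q NAND P) NAND P)
g4 = P XOR g3 = P XOR (Q XOR ((Q NAND P) NAND P))
g5 = g1 XOR g2 = (Q NAND P) XOR ((Q NAND P) NAND P)
g6 = g5 NAND g4 = ((Q NAND P) XOR ((Q NAND P) NAND P)) NAND (P XOR (Q XOR ((Q NAND P) NAND P)))
g7 = R XOR g6 = R XOR (((Q NAND P) XOR ((Q NAND P) NAND P)) NAND (P XOR (Q XOR ((Q NAND P) NAND P))))
g8 = g3 XOR g7 = (Q XOR ((Q NAND P) NAND P)) XOR (R XOR (((Q NAND P) XOR ((Q NAND P) NAND P)) NAND (P XOR (Q XOR ((Q NAND P) NAND P)))))
g9 = g1 OR g8 = (Q NAND P) OR ((Q XOR ((Q NAND P) NAND P)) XOR (R XOR (((Q NAND P) XOR ((Q NAND P) NAND P)) NAND (P XOR (Q XOR ((Q NAND P) NAND P))))))
At P=1, Q=1, R=0: circuit gives 0, formula gives 0.
At P=0, Q=0, R=0: circuit gives 1, formula gives 1.
Agrees on all 8 inputs.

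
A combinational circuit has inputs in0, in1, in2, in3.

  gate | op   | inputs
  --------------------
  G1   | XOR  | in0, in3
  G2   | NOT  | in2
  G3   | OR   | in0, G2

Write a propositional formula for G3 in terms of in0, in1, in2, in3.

in0 OR NOT in2

G2 = NOT in2
G3 = in0 OR G2 = in0 OR NOT in2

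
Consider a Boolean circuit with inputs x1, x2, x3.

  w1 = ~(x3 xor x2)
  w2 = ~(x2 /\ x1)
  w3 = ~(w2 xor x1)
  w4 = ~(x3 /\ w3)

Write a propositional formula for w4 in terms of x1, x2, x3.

w2 = ~(x2 /\ x1)
w3 = ~(w2 xor x1) = ~((~(x2 /\ x1)) xor x1)
w4 = ~(x3 /\ w3) = ~(x3 /\ (~((~(x2 /\ x1)) xor x1)))

~(x3 /\ (~((~(x2 /\ x1)) xor x1)))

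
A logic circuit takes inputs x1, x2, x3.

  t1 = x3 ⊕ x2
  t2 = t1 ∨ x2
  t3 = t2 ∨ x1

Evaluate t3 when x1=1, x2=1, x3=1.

1

t1 = 1 ⊕ 1 = 0
t2 = 0 ∨ 1 = 1
t3 = 1 ∨ 1 = 1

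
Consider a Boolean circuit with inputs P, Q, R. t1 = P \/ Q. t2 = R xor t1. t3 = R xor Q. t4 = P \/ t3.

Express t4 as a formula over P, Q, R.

t3 = R xor Q
t4 = P \/ t3 = P \/ (R xor Q)

P \/ (R xor Q)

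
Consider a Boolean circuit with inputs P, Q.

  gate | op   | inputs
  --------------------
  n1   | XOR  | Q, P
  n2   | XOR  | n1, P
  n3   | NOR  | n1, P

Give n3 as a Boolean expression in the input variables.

n1 = Q XOR P
n3 = n1 NOR P = (Q XOR P) NOR P

(Q XOR P) NOR P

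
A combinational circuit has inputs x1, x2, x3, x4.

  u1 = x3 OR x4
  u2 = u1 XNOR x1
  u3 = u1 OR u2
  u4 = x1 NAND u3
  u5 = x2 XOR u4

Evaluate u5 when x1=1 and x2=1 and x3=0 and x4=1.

u1 = 0 OR 1 = 1
u2 = 1 XNOR 1 = 1
u3 = 1 OR 1 = 1
u4 = 1 NAND 1 = 0
u5 = 1 XOR 0 = 1

1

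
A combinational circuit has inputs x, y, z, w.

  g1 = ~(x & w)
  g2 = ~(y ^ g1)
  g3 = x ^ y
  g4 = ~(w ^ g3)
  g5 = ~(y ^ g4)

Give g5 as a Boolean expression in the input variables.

~(y ^ (~(w ^ (x ^ y))))

g3 = x ^ y
g4 = ~(w ^ g3) = ~(w ^ (x ^ y))
g5 = ~(y ^ g4) = ~(y ^ (~(w ^ (x ^ y))))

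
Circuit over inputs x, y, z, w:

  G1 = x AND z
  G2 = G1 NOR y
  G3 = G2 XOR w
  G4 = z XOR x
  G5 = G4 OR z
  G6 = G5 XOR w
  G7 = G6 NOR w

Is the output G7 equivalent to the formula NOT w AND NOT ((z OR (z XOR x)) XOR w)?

Yes

G4 = z XOR x
G5 = G4 OR z = (z XOR x) OR z
G6 = G5 XOR w = ((z XOR x) OR z) XOR w
G7 = G6 NOR w = (((z XOR x) OR z) XOR w) NOR w
At x=0, y=0, z=0, w=1: circuit gives 0, formula gives 0.
At x=0, y=0, z=0, w=0: circuit gives 1, formula gives 1.
Agrees on all 16 inputs.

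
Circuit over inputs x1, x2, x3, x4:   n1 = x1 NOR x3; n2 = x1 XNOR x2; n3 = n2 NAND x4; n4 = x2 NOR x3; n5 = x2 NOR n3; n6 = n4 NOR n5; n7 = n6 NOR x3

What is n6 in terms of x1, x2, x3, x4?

n2 = x1 XNOR x2
n3 = n2 NAND x4 = (x1 XNOR x2) NAND x4
n4 = x2 NOR x3
n5 = x2 NOR n3 = x2 NOR ((x1 XNOR x2) NAND x4)
n6 = n4 NOR n5 = (x2 NOR x3) NOR (x2 NOR ((x1 XNOR x2) NAND x4))

(x2 NOR x3) NOR (x2 NOR ((x1 XNOR x2) NAND x4))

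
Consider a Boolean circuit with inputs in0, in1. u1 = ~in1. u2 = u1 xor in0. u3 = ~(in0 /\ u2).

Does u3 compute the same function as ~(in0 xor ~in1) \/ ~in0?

u1 = ~in1
u2 = u1 xor in0 = ~in1 xor in0
u3 = ~(in0 /\ u2) = ~(in0 /\ (~in1 xor in0))
At in0=1, in1=1: circuit gives 0, formula gives 0.
At in0=0, in1=0: circuit gives 1, formula gives 1.
Agrees on all 4 inputs.

Yes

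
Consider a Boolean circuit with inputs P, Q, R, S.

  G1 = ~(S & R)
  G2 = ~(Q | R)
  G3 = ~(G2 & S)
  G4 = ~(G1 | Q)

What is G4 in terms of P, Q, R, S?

G1 = ~(S & R)
G4 = ~(G1 | Q) = ~((~(S & R)) | Q)

~((~(S & R)) | Q)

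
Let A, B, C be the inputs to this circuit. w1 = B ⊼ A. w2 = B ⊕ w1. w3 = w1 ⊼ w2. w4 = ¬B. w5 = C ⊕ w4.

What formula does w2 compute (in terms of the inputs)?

B ⊕ (B ⊼ A)

w1 = B ⊼ A
w2 = B ⊕ w1 = B ⊕ (B ⊼ A)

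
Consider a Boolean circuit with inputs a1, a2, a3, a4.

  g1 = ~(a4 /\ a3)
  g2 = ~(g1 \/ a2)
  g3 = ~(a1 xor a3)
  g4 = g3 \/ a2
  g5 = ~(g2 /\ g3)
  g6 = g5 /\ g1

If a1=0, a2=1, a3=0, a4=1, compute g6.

g1 = ~(1 /\ 0) = 1
g2 = ~(1 \/ 1) = 0
g3 = ~(0 xor 0) = 1
g5 = ~(0 /\ 1) = 1
g6 = 1 /\ 1 = 1

1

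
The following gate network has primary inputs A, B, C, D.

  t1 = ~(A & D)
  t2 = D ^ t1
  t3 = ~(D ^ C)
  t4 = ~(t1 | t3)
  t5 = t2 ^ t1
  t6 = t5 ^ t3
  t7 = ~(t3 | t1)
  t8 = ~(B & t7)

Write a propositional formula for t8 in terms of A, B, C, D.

~(B & (~((~(D ^ C)) | (~(A & D)))))

t1 = ~(A & D)
t3 = ~(D ^ C)
t7 = ~(t3 | t1) = ~((~(D ^ C)) | (~(A & D)))
t8 = ~(B & t7) = ~(B & (~((~(D ^ C)) | (~(A & D)))))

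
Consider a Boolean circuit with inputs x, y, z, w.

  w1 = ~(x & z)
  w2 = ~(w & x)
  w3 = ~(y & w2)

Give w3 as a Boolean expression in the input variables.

~(y & (~(w & x)))

w2 = ~(w & x)
w3 = ~(y & w2) = ~(y & (~(w & x)))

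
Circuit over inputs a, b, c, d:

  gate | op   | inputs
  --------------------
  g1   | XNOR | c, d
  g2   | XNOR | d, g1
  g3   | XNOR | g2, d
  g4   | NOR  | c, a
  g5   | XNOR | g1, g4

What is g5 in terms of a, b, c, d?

(c XNOR d) XNOR (c NOR a)

g1 = c XNOR d
g4 = c NOR a
g5 = g1 XNOR g4 = (c XNOR d) XNOR (c NOR a)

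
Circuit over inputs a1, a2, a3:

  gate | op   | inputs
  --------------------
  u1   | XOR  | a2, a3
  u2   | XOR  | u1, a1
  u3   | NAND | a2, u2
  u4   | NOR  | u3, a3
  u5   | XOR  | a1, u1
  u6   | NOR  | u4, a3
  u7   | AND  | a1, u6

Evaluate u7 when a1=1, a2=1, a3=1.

u1 = 1 XOR 1 = 0
u2 = 0 XOR 1 = 1
u3 = 1 NAND 1 = 0
u4 = 0 NOR 1 = 0
u6 = 0 NOR 1 = 0
u7 = 1 AND 0 = 0

0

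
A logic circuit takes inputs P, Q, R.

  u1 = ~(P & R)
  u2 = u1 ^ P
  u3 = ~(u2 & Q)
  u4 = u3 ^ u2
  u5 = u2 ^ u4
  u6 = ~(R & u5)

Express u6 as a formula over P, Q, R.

~(R & (((~(P & R)) ^ P) ^ ((~(((~(P & R)) ^ P) & Q)) ^ ((~(P & R)) ^ P))))

u1 = ~(P & R)
u2 = u1 ^ P = (~(P & R)) ^ P
u3 = ~(u2 & Q) = ~(((~(P & R)) ^ P) & Q)
u4 = u3 ^ u2 = (~(((~(P & R)) ^ P) & Q)) ^ ((~(P & R)) ^ P)
u5 = u2 ^ u4 = ((~(P & R)) ^ P) ^ ((~(((~(P & R)) ^ P) & Q)) ^ ((~(P & R)) ^ P))
u6 = ~(R & u5) = ~(R & (((~(P & R)) ^ P) ^ ((~(((~(P & R)) ^ P) & Q)) ^ ((~(P & R)) ^ P))))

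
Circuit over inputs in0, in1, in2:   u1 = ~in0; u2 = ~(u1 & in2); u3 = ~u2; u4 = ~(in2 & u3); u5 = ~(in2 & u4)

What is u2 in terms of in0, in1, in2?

u1 = ~in0
u2 = ~(u1 & in2) = ~(~in0 & in2)

~(~in0 & in2)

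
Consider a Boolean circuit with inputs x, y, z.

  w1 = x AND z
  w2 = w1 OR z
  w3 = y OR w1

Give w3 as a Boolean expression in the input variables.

y OR (x AND z)

w1 = x AND z
w3 = y OR w1 = y OR (x AND z)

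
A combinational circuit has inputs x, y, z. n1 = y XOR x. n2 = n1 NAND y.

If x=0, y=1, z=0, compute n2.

0

n1 = 1 XOR 0 = 1
n2 = 1 NAND 1 = 0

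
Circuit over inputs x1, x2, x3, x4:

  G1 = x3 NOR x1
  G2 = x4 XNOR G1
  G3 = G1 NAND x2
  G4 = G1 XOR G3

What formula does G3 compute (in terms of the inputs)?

G1 = x3 NOR x1
G3 = G1 NAND x2 = (x3 NOR x1) NAND x2

(x3 NOR x1) NAND x2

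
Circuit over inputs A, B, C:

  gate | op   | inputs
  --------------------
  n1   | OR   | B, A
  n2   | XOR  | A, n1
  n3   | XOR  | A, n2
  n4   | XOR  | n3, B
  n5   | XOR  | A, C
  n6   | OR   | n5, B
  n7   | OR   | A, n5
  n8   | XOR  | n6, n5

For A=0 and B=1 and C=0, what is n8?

1

n5 = 0 XOR 0 = 0
n6 = 0 OR 1 = 1
n8 = 1 XOR 0 = 1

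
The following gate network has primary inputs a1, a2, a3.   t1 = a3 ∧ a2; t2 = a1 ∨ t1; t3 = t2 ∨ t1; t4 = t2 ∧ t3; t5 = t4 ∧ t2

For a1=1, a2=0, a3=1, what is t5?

t1 = 1 ∧ 0 = 0
t2 = 1 ∨ 0 = 1
t3 = 1 ∨ 0 = 1
t4 = 1 ∧ 1 = 1
t5 = 1 ∧ 1 = 1

1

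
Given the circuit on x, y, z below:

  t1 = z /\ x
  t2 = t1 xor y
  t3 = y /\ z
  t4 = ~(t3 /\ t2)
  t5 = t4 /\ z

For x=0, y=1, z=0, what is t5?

0

t1 = 0 /\ 0 = 0
t2 = 0 xor 1 = 1
t3 = 1 /\ 0 = 0
t4 = ~(0 /\ 1) = 1
t5 = 1 /\ 0 = 0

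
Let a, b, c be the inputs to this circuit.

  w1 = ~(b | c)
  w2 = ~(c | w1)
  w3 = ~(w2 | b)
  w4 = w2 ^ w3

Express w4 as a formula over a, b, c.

w1 = ~(b | c)
w2 = ~(c | w1) = ~(c | (~(b | c)))
w3 = ~(w2 | b) = ~((~(c | (~(b | c)))) | b)
w4 = w2 ^ w3 = (~(c | (~(b | c)))) ^ (~((~(c | (~(b | c)))) | b))

(~(c | (~(b | c)))) ^ (~((~(c | (~(b | c)))) | b))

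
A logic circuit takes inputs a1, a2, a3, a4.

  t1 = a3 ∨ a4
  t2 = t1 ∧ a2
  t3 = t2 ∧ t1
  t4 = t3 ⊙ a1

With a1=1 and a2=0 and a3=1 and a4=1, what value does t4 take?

0

t1 = 1 ∨ 1 = 1
t2 = 1 ∧ 0 = 0
t3 = 0 ∧ 1 = 0
t4 = 0 ⊙ 1 = 0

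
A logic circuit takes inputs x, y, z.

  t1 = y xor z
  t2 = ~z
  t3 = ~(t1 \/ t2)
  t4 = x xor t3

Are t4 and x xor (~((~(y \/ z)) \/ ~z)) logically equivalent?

No

t1 = y xor z
t2 = ~z
t3 = ~(t1 \/ t2) = ~((y xor z) \/ ~z)
t4 = x xor t3 = x xor (~((y xor z) \/ ~z))
At x=0, y=0, z=1: circuit gives 0, formula gives 1.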